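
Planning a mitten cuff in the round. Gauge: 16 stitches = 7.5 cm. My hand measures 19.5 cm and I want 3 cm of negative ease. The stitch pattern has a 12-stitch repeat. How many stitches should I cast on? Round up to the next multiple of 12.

Finished = 19.5 − 3 = 16.5 cm.
16 / 7.5 = 2.133 sts/cm.
16.5 × 2.133 = 35.20 sts.
Next multiple of 12: 36.

Cast on 36 stitches.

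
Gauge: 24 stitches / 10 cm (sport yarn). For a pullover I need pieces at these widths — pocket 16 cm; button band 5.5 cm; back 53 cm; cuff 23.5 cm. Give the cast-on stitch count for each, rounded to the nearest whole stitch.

pocket 38; button band 13; back 127; cuff 56.

Rate = 24/10 = 2.4 sts per cm.
pocket: 16 × 2.4 = 38.40 → 38.
button band: 5.5 × 2.4 = 13.20 → 13.
back: 53 × 2.4 = 127.20 → 127.
cuff: 23.5 × 2.4 = 56.40 → 56.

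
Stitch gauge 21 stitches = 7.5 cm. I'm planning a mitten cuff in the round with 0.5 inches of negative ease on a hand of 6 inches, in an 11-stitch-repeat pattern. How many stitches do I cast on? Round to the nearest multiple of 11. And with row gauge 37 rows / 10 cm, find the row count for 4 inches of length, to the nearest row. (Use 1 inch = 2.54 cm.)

Cast on 44 stitches; work 38 rows.

Finished = 6 − 0.5 = 5.5 inches.
5.5 inches × 2.54 = 13.97 cm.
21/7.5 = 2.8 sts per cm; 13.97 × 2.8 = 39.12 sts.
Nearest multiple of 11 → 44.
4 inches = 10.16 cm; × 3.7 = 37.59 → 38 rows.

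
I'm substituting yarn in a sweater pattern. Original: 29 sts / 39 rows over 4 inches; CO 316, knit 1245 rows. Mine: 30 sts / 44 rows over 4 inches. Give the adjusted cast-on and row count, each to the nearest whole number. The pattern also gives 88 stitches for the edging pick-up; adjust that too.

Stitches: 316 × 30/29 = 326.90 → 327.
Rows: 1245 × 44/39 = 1404.62 → 1405.
edging pick-up: 88 × 30/29 = 91.03 → 91.

Cast on 327 stitches; work 1405 rows; edging pick-up 91 stitches.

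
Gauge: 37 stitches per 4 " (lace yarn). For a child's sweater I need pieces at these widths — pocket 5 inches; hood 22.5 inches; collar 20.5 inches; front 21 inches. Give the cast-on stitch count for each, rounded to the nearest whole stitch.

pocket 46; hood 208; collar 190; front 194.

Rate = 37/4 = 9.25 sts per in.
pocket: 5 × 9.25 = 46.25 → 46.
hood: 22.5 × 9.25 = 208.12 → 208.
collar: 20.5 × 9.25 = 189.62 → 190.
front: 21 × 9.25 = 194.25 → 194.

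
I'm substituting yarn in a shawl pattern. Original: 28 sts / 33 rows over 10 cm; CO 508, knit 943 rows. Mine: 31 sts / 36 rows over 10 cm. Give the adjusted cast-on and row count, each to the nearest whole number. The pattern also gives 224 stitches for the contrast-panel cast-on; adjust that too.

Stitches: 508 × 31/28 = 562.43 → 562.
Rows: 943 × 36/33 = 1028.73 → 1029.
contrast-panel cast-on: 224 × 31/28 = 248.00 → 248.

Cast on 562 stitches; work 1029 rows; contrast-panel cast-on 248 stitches.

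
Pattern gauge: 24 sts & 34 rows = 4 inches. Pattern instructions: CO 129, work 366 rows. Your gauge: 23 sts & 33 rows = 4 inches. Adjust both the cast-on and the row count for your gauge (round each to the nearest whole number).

Stitches: 129 × 23/24 = 123.62 → 124.
Rows: 366 × 33/34 = 355.24 → 355.

Cast on 124 stitches; work 355 rows.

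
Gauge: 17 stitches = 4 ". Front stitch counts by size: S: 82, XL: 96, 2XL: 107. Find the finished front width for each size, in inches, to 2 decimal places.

S 19.29 inches; XL 22.59 inches; 2XL 25.18 inches.

17/4 = 4.25 sts per in.
S: 82 / 4.25 = 19.294 → 19.29 in.
XL: 96 / 4.25 = 22.588 → 22.59 in.
2XL: 107 / 4.25 = 25.176 → 25.18 in.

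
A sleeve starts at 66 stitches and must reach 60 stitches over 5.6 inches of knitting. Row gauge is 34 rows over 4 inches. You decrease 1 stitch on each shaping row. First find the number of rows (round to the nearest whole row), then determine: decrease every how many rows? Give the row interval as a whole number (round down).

Rows = 5.6 × 8.5 = 47.6 → 48 rows.
Stitches to remove: 6 → 6 shaping rows (at 1 st each).
48 / 6 = 8.00 → every 8 rows.

Decrease every 8th row.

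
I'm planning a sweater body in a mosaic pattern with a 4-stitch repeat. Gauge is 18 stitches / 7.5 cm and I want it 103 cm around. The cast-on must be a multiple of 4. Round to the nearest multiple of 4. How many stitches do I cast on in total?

248 stitches.

18 / 7.5 = 2.4 sts per cm.
103 × 2.4 = 247.20 sts.
Nearest multiple of 4: 248.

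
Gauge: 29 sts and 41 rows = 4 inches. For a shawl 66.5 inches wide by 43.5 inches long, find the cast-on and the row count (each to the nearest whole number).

Cast on 482 stitches and work 446 rows.

Stitch gauge = 29/4 = 7.25 sts/in; 66.5 × 7.25 = 482.12 → 482 sts.
Row gauge = 41/4 = 10.25 rows/in; 43.5 × 10.25 = 445.88 → 446 rows.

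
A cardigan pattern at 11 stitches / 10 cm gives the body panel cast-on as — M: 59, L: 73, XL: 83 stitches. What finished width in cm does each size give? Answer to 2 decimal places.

11/10 = 1.1 sts per cm.
M: 59 / 1.1 = 53.636 → 53.64 cm.
L: 73 / 1.1 = 66.364 → 66.36 cm.
XL: 83 / 1.1 = 75.455 → 75.45 cm.

M 53.64 cm; L 66.36 cm; XL 75.45 cm.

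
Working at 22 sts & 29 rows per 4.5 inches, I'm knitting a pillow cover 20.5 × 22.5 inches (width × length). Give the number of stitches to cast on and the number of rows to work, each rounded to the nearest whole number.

Cast on 100 stitches and work 145 rows.

Stitch gauge = 22/4.5 = 4.889 sts/in; 20.5 × 4.889 = 100.22 → 100 sts.
Row gauge = 29/4.5 = 6.444 rows/in; 22.5 × 6.444 = 145.00 → 145 rows.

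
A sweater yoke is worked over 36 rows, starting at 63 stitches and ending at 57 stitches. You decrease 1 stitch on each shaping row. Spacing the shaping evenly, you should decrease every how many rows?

Stitches to remove: |57 − 63| = 6.
Shaping rows needed: 6 / 1 = 6.
36 rows / 6 = every 6 rows.

Decrease every 6th row.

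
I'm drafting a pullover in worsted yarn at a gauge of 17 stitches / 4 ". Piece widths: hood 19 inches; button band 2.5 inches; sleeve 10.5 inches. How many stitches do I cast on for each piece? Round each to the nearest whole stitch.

Rate = 17/4 = 4.25 sts per in.
hood: 19 × 4.25 = 80.75 → 81.
button band: 2.5 × 4.25 = 10.62 → 11.
sleeve: 10.5 × 4.25 = 44.62 → 45.

hood 81; button band 11; sleeve 45.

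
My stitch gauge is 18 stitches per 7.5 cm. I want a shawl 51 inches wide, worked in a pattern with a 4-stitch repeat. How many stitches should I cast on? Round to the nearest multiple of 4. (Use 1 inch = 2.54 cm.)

Cast on 312 stitches.

51 in = 51 × 2.54 = 129.54 cm.
18 / 7.5 = 2.4 sts/cm.
129.54 × 2.4 = 310.90 sts.
→ 312.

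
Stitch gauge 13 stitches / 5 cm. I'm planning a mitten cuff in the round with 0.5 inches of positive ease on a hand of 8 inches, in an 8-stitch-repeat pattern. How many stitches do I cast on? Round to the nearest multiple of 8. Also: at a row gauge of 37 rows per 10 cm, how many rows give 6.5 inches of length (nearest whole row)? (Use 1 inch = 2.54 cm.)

Finished = 8 + 0.5 = 8.5 inches.
8.5 inches × 2.54 = 21.59 cm.
13/5 = 2.6 sts per cm; 21.59 × 2.6 = 56.13 sts.
Nearest multiple of 8 → 56.
6.5 inches = 16.51 cm; × 3.7 = 61.09 → 61 rows.

Cast on 56 stitches; work 61 rows.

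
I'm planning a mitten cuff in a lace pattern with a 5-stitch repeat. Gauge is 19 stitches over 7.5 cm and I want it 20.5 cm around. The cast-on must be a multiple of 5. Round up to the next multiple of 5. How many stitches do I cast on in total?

CO 55 sts.

19 / 7.5 = 2.533 sts per cm.
20.5 × 2.533 = 51.93 sts.
Next multiple of 5: 55.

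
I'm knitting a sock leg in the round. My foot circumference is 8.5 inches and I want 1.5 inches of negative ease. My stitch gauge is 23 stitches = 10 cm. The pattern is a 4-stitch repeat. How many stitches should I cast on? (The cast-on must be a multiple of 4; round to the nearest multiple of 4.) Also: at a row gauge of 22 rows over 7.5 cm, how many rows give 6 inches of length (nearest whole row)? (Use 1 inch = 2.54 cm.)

Finished = 8.5 − 1.5 = 7 inches.
7 inches × 2.54 = 17.78 cm.
23/10 = 2.3 sts per cm; 17.78 × 2.3 = 40.89 sts.
Nearest multiple of 4 → 40.
6 inches = 15.24 cm; × 2.933 = 44.70 → 45 rows.

Cast on 40 stitches; work 45 rows.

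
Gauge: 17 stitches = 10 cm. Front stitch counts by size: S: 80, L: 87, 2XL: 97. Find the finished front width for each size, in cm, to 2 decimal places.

S 47.06 cm; L 51.18 cm; 2XL 57.06 cm.

17/10 = 1.7 sts per cm.
S: 80 / 1.7 = 47.059 → 47.06 cm.
L: 87 / 1.7 = 51.176 → 51.18 cm.
2XL: 97 / 1.7 = 57.059 → 57.06 cm.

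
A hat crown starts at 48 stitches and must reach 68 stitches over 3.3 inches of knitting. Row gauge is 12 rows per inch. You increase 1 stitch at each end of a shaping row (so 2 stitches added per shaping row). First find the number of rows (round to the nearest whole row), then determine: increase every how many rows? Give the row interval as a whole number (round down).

Rows = 3.3 × 12 = 39.6 → 40 rows.
Stitches to add: 20 → 10 shaping rows (at 2 st each).
40 / 10 = 4.00 → every 4 rows.

Increase every 4th row.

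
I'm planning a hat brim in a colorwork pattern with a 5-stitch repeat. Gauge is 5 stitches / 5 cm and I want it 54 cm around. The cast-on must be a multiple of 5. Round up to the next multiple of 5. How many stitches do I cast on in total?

5 / 5 = 1 sts per cm.
54 × 1 = 54.00 sts.
Next multiple of 5: 55.

55 stitches.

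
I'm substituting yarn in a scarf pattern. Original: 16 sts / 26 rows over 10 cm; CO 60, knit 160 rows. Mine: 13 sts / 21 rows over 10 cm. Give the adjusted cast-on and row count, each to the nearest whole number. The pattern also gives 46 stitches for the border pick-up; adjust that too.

Cast on 49 stitches; work 129 rows; border pick-up 37 stitches.

Stitches: 60 × 13/16 = 48.75 → 49.
Rows: 160 × 21/26 = 129.23 → 129.
border pick-up: 46 × 13/16 = 37.38 → 37.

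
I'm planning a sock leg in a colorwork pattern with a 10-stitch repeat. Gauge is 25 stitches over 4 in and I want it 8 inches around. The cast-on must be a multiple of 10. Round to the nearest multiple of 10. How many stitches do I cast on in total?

50 stitches.

25 / 4 = 6.25 sts per inch.
8 × 6.25 = 50.00 sts.
Nearest multiple of 10: 50.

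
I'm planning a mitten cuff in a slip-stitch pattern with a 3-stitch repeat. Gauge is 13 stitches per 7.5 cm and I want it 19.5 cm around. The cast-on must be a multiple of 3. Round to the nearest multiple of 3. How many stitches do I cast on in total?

CO 33 sts.

13 / 7.5 = 1.733 sts per cm.
19.5 × 1.733 = 33.80 sts.
Nearest multiple of 3: 33.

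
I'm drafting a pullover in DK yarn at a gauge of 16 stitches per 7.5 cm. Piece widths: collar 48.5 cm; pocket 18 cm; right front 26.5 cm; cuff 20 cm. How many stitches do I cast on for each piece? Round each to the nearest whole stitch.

collar 103; pocket 38; right front 57; cuff 43.

Rate = 16/7.5 = 2.133 sts per cm.
collar: 48.5 × 2.133 = 103.47 → 103.
pocket: 18 × 2.133 = 38.40 → 38.
right front: 26.5 × 2.133 = 56.53 → 57.
cuff: 20 × 2.133 = 42.67 → 43.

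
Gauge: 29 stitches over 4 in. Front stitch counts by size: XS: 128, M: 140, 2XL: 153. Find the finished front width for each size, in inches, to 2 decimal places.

29/4 = 7.25 sts per in.
XS: 128 / 7.25 = 17.655 → 17.66 in.
M: 140 / 7.25 = 19.310 → 19.31 in.
2XL: 153 / 7.25 = 21.103 → 21.10 in.

XS 17.66 inches; M 19.31 inches; 2XL 21.10 inches.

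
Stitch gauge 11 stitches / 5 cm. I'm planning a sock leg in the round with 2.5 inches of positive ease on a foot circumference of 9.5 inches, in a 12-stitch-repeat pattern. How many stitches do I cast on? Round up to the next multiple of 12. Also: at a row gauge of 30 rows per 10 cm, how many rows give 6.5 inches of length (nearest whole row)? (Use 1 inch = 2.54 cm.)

Cast on 72 stitches; work 50 rows.

Finished = 9.5 + 2.5 = 12 inches.
12 inches × 2.54 = 30.48 cm.
11/5 = 2.2 sts per cm; 30.48 × 2.2 = 67.06 sts.
Next multiple of 12 → 72.
6.5 inches = 16.51 cm; × 3 = 49.53 → 50 rows.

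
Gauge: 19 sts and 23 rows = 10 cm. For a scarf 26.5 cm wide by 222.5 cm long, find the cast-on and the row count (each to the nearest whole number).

Stitch gauge = 19/10 = 1.9 sts/cm; 26.5 × 1.9 = 50.35 → 50 sts.
Row gauge = 23/10 = 2.3 rows/cm; 222.5 × 2.3 = 511.75 → 512 rows.

Cast on 50 stitches and work 512 rows.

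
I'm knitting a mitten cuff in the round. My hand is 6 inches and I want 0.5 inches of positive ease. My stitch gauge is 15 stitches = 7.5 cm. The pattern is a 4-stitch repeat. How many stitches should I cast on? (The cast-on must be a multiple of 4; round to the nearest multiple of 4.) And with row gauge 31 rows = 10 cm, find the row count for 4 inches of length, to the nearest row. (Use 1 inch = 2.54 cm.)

Finished = 6 + 0.5 = 6.5 inches.
6.5 inches × 2.54 = 16.51 cm.
15/7.5 = 2 sts per cm; 16.51 × 2 = 33.02 sts.
Nearest multiple of 4 → 32.
4 inches = 10.16 cm; × 3.1 = 31.50 → 31 rows.

Cast on 32 stitches; work 31 rows.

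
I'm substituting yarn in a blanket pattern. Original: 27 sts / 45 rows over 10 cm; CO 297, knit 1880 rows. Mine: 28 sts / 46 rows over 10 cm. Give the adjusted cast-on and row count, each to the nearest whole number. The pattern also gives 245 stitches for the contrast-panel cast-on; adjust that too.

Stitches: 297 × 28/27 = 308.00 → 308.
Rows: 1880 × 46/45 = 1921.78 → 1922.
contrast-panel cast-on: 245 × 28/27 = 254.07 → 254.

Cast on 308 stitches; work 1922 rows; contrast-panel cast-on 254 stitches.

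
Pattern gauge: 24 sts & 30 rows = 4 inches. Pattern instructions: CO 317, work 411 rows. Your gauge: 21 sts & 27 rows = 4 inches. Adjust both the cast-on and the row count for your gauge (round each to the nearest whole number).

Stitches: 317 × 21/24 = 277.38 → 277.
Rows: 411 × 27/30 = 369.90 → 370.

Cast on 277 stitches; work 370 rows.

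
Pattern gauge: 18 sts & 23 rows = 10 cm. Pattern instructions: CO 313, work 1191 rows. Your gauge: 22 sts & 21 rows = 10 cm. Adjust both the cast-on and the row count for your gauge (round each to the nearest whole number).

Stitches: 313 × 22/18 = 382.56 → 383.
Rows: 1191 × 21/23 = 1087.43 → 1087.

Cast on 383 stitches; work 1087 rows.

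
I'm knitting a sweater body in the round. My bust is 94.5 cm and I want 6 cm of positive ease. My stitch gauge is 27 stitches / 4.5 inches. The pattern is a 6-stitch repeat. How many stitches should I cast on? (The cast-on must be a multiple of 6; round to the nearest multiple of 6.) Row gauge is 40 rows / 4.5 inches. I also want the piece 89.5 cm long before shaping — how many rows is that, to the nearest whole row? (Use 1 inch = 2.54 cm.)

Cast on 240 stitches; work 313 rows.

Finished = 94.5 + 6 = 100.5 cm.
100.5 cm × 1/2.54 = 39.57 inches.
27/4.5 = 6 sts per in; 39.57 × 6 = 237.40 sts.
Nearest multiple of 6 → 240.
89.5 cm = 35.24 inches; × 8.889 = 313.21 → 313 rows.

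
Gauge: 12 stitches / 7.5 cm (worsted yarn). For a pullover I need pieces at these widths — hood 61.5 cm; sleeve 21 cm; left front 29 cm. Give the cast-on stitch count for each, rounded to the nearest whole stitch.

Rate = 12/7.5 = 1.6 sts per cm.
hood: 61.5 × 1.6 = 98.40 → 98.
sleeve: 21 × 1.6 = 33.60 → 34.
left front: 29 × 1.6 = 46.40 → 46.

hood 98; sleeve 34; left front 46.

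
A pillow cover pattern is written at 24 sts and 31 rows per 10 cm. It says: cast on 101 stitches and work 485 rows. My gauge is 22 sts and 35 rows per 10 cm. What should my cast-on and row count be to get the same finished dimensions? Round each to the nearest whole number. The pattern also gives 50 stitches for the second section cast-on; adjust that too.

Cast on 93 stitches; work 548 rows; second section cast-on 46 stitches.

Stitches: 101 × 22/24 = 92.58 → 93.
Rows: 485 × 35/31 = 547.58 → 548.
second section cast-on: 50 × 22/24 = 45.83 → 46.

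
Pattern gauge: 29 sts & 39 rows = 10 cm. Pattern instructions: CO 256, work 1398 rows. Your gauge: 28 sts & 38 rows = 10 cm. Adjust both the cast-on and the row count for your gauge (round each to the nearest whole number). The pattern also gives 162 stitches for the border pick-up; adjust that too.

Stitches: 256 × 28/29 = 247.17 → 247.
Rows: 1398 × 38/39 = 1362.15 → 1362.
border pick-up: 162 × 28/29 = 156.41 → 156.

Cast on 247 stitches; work 1362 rows; border pick-up 156 stitches.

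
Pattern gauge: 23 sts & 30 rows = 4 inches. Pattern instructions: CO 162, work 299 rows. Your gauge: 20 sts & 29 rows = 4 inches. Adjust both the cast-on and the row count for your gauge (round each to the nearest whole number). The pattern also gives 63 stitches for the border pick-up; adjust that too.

Cast on 141 stitches; work 289 rows; border pick-up 55 stitches.

Stitches: 162 × 20/23 = 140.87 → 141.
Rows: 299 × 29/30 = 289.03 → 289.
border pick-up: 63 × 20/23 = 54.78 → 55.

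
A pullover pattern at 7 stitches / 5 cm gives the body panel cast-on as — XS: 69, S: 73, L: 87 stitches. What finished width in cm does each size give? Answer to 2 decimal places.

XS 49.29 cm; S 52.14 cm; L 62.14 cm.

7/5 = 1.4 sts per cm.
XS: 69 / 1.4 = 49.286 → 49.29 cm.
S: 73 / 1.4 = 52.143 → 52.14 cm.
L: 87 / 1.4 = 62.143 → 62.14 cm.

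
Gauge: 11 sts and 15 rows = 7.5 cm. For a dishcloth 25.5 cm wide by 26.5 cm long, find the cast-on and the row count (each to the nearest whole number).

Stitch gauge = 11/7.5 = 1.467 sts/cm; 25.5 × 1.467 = 37.40 → 37 sts.
Row gauge = 15/7.5 = 2 rows/cm; 26.5 × 2 = 53.00 → 53 rows.

Cast on 37 stitches and work 53 rows.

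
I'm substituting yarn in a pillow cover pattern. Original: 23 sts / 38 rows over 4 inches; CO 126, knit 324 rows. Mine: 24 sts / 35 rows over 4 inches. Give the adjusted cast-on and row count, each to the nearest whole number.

Stitches: 126 × 24/23 = 131.48 → 131.
Rows: 324 × 35/38 = 298.42 → 298.

Cast on 131 stitches; work 298 rows.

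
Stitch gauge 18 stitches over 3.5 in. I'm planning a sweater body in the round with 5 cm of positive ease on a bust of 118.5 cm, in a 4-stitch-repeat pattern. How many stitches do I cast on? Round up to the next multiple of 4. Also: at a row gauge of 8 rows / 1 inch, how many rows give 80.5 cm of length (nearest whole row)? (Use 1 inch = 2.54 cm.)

Cast on 252 stitches; work 254 rows.

Finished = 118.5 + 5 = 123.5 cm.
123.5 cm × 1/2.54 = 48.62 inches.
18/3.5 = 5.143 sts per in; 48.62 × 5.143 = 250.06 sts.
Next multiple of 4 → 252.
80.5 cm = 31.69 inches; × 8 = 253.54 → 254 rows.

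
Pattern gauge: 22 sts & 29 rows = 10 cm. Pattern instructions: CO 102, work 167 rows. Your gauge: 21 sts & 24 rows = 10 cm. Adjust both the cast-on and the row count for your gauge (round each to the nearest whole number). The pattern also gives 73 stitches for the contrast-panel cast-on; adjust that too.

Cast on 97 stitches; work 138 rows; contrast-panel cast-on 70 stitches.

Stitches: 102 × 21/22 = 97.36 → 97.
Rows: 167 × 24/29 = 138.21 → 138.
contrast-panel cast-on: 73 × 21/22 = 69.68 → 70.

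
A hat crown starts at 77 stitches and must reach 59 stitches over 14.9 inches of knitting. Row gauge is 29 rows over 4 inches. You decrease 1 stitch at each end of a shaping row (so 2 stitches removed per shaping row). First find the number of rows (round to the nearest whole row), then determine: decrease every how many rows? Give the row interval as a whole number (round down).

Rows = 14.9 × 7.25 = 108.0 → 108 rows.
Stitches to remove: 18 → 9 shaping rows (at 2 st each).
108 / 9 = 12.00 → every 12 rows.

Decrease every 12th row.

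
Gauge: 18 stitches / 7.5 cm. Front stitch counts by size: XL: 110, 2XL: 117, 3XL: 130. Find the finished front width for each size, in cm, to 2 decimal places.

XL 45.83 cm; 2XL 48.75 cm; 3XL 54.17 cm.

18/7.5 = 2.4 sts per cm.
XL: 110 / 2.4 = 45.833 → 45.83 cm.
2XL: 117 / 2.4 = 48.750 → 48.75 cm.
3XL: 130 / 2.4 = 54.167 → 54.17 cm.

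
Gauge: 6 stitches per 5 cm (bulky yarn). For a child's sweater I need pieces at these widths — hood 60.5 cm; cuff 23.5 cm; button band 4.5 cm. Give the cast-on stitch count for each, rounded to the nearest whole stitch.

hood 73; cuff 28; button band 5.

Rate = 6/5 = 1.2 sts per cm.
hood: 60.5 × 1.2 = 72.60 → 73.
cuff: 23.5 × 1.2 = 28.20 → 28.
button band: 4.5 × 1.2 = 5.40 → 5.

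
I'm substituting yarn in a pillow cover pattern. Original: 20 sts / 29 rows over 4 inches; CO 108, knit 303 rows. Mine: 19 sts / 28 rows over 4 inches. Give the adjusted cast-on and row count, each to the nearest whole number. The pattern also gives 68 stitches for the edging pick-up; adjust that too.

Cast on 103 stitches; work 293 rows; edging pick-up 65 stitches.

Stitches: 108 × 19/20 = 102.60 → 103.
Rows: 303 × 28/29 = 292.55 → 293.
edging pick-up: 68 × 19/20 = 64.60 → 65.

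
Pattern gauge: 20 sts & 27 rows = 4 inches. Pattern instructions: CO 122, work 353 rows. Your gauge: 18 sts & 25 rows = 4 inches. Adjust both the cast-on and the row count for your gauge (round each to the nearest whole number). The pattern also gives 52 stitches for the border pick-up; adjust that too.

Stitches: 122 × 18/20 = 109.80 → 110.
Rows: 353 × 25/27 = 326.85 → 327.
border pick-up: 52 × 18/20 = 46.80 → 47.

Cast on 110 stitches; work 327 rows; border pick-up 47 stitches.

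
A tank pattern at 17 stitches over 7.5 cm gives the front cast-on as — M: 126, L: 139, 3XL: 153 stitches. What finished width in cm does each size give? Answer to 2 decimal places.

17/7.5 = 2.267 sts per cm.
M: 126 / 2.267 = 55.588 → 55.59 cm.
L: 139 / 2.267 = 61.324 → 61.32 cm.
3XL: 153 / 2.267 = 67.500 → 67.50 cm.

M 55.59 cm; L 61.32 cm; 3XL 67.50 cm.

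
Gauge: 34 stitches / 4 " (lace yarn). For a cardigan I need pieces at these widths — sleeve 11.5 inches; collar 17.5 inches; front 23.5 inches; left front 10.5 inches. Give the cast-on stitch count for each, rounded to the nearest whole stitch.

sleeve 98; collar 149; front 200; left front 89.

Rate = 34/4 = 8.5 sts per in.
sleeve: 11.5 × 8.5 = 97.75 → 98.
collar: 17.5 × 8.5 = 148.75 → 149.
front: 23.5 × 8.5 = 199.75 → 200.
left front: 10.5 × 8.5 = 89.25 → 89.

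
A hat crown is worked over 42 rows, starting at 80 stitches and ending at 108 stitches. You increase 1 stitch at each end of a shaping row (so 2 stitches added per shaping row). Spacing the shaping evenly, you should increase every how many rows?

Increase every 3rd row.

Stitches to add: |108 − 80| = 28.
Shaping rows needed: 28 / 2 = 14.
42 rows / 14 = every 3 rows.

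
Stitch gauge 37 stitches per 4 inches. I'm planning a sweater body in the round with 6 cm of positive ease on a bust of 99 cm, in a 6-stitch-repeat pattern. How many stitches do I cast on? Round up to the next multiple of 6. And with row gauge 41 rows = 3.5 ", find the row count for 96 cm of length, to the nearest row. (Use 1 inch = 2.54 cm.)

Finished = 99 + 6 = 105 cm.
105 cm × 1/2.54 = 41.34 inches.
37/4 = 9.25 sts per in; 41.34 × 9.25 = 382.38 sts.
Next multiple of 6 → 384.
96 cm = 37.80 inches; × 11.714 = 442.74 → 443 rows.

Cast on 384 stitches; work 443 rows.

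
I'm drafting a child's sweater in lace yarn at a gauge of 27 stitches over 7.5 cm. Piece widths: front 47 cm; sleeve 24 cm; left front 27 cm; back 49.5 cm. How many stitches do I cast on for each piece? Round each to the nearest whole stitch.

Rate = 27/7.5 = 3.6 sts per cm.
front: 47 × 3.6 = 169.20 → 169.
sleeve: 24 × 3.6 = 86.40 → 86.
left front: 27 × 3.6 = 97.20 → 97.
back: 49.5 × 3.6 = 178.20 → 178.

front 169; sleeve 86; left front 97; back 178.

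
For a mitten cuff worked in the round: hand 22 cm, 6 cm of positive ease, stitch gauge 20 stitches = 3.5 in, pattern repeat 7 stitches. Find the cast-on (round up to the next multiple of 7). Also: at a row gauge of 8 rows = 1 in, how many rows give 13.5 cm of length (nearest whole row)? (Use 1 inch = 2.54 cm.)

Finished = 22 + 6 = 28 cm.
28 cm × 1/2.54 = 11.02 inches.
20/3.5 = 5.714 sts per in; 11.02 × 5.714 = 62.99 sts.
Next multiple of 7 → 63.
13.5 cm = 5.31 inches; × 8 = 42.52 → 43 rows.

Cast on 63 stitches; work 43 rows.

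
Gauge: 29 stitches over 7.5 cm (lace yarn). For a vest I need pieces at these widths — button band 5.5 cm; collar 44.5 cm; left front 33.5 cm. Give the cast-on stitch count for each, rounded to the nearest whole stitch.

Rate = 29/7.5 = 3.867 sts per cm.
button band: 5.5 × 3.867 = 21.27 → 21.
collar: 44.5 × 3.867 = 172.07 → 172.
left front: 33.5 × 3.867 = 129.53 → 130.

button band 21; collar 172; left front 130.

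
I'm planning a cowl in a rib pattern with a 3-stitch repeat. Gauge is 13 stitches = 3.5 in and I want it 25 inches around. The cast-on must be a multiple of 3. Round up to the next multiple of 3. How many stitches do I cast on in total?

13 / 3.5 = 3.714 sts per inch.
25 × 3.714 = 92.86 sts.
Next multiple of 3: 93.

CO 93 sts.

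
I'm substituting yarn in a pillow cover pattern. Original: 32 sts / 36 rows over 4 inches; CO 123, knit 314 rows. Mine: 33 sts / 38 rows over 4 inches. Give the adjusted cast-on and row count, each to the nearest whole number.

Stitches: 123 × 33/32 = 126.84 → 127.
Rows: 314 × 38/36 = 331.44 → 331.

Cast on 127 stitches; work 331 rows.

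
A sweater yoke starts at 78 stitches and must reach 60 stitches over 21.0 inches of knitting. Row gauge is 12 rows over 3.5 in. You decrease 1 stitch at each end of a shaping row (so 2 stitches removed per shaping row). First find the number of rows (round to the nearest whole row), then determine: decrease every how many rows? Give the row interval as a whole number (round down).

Rows = 21.0 × 3.429 = 72.0 → 72 rows.
Stitches to remove: 18 → 9 shaping rows (at 2 st each).
72 / 9 = 8.00 → every 8 rows.

Decrease every 8th row.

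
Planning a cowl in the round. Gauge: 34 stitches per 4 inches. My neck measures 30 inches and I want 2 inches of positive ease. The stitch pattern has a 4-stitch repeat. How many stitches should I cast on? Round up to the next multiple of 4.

Finished = 30 + 2 = 32 inches.
34 / 4 = 8.5 sts/in.
32 × 8.5 = 272.00 sts.
Next multiple of 4: 272.

CO 272 sts.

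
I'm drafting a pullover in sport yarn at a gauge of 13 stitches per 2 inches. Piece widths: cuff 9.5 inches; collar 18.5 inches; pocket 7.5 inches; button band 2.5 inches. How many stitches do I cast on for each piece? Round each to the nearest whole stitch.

cuff 62; collar 120; pocket 49; button band 16.

Rate = 13/2 = 6.5 sts per in.
cuff: 9.5 × 6.5 = 61.75 → 62.
collar: 18.5 × 6.5 = 120.25 → 120.
pocket: 7.5 × 6.5 = 48.75 → 49.
button band: 2.5 × 6.5 = 16.25 → 16.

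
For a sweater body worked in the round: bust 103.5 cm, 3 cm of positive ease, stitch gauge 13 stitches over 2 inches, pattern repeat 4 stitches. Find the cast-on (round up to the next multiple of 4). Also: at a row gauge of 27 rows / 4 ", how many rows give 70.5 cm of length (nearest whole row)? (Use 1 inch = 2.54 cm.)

Finished = 103.5 + 3 = 106.5 cm.
106.5 cm × 1/2.54 = 41.93 inches.
13/2 = 6.5 sts per in; 41.93 × 6.5 = 272.54 sts.
Next multiple of 4 → 276.
70.5 cm = 27.76 inches; × 6.75 = 187.35 → 187 rows.

Cast on 276 stitches; work 187 rows.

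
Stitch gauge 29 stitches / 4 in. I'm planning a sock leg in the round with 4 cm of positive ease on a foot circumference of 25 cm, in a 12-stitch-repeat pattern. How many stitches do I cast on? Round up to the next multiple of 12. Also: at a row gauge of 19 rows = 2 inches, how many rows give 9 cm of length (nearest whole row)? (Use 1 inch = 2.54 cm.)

Cast on 84 stitches; work 34 rows.

Finished = 25 + 4 = 29 cm.
29 cm × 1/2.54 = 11.42 inches.
29/4 = 7.25 sts per in; 11.42 × 7.25 = 82.78 sts.
Next multiple of 12 → 84.
9 cm = 3.54 inches; × 9.5 = 33.66 → 34 rows.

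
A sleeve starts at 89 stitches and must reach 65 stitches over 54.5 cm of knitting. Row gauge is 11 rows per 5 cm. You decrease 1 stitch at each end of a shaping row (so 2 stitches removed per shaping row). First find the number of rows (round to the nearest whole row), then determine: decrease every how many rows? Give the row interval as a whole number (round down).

Rows = 54.5 × 2.2 = 119.9 → 120 rows.
Stitches to remove: 24 → 12 shaping rows (at 2 st each).
120 / 12 = 10.00 → every 10 rows.

Decrease every 10th row.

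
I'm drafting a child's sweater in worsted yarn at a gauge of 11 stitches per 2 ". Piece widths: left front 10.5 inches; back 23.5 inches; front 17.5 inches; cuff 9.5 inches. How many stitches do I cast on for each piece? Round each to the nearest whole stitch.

left front 58; back 129; front 96; cuff 52.

Rate = 11/2 = 5.5 sts per in.
left front: 10.5 × 5.5 = 57.75 → 58.
back: 23.5 × 5.5 = 129.25 → 129.
front: 17.5 × 5.5 = 96.25 → 96.
cuff: 9.5 × 5.5 = 52.25 → 52.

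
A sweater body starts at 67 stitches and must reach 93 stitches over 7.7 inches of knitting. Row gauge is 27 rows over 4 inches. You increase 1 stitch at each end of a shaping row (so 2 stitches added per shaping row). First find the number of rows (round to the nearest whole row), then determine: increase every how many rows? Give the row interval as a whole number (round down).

Increase every 4th row.

Rows = 7.7 × 6.75 = 52.0 → 52 rows.
Stitches to add: 26 → 13 shaping rows (at 2 st each).
52 / 13 = 4.00 → every 4 rows.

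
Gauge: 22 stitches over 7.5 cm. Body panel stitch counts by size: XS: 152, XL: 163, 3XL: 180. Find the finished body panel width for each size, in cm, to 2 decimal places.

XS 51.82 cm; XL 55.57 cm; 3XL 61.36 cm.

22/7.5 = 2.933 sts per cm.
XS: 152 / 2.933 = 51.818 → 51.82 cm.
XL: 163 / 2.933 = 55.568 → 55.57 cm.
3XL: 180 / 2.933 = 61.364 → 61.36 cm.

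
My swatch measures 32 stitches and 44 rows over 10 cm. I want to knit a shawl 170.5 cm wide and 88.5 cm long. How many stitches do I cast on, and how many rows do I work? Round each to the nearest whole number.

Stitch gauge = 32/10 = 3.2 sts/cm; 170.5 × 3.2 = 545.60 → 546 sts.
Row gauge = 44/10 = 4.4 rows/cm; 88.5 × 4.4 = 389.40 → 389 rows.

Cast on 546 stitches and work 389 rows.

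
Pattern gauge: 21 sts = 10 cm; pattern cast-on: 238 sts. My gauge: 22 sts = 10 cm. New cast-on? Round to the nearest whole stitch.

CO 249 sts.

Scale factor = 22 / 21 = 1.048.
238 × 22 / 21 = 249.33 sts.
→ 249 sts.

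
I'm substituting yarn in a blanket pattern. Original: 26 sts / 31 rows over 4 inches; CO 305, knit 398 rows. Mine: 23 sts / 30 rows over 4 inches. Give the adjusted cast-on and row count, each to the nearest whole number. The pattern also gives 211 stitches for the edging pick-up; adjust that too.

Cast on 270 stitches; work 385 rows; edging pick-up 187 stitches.

Stitches: 305 × 23/26 = 269.81 → 270.
Rows: 398 × 30/31 = 385.16 → 385.
edging pick-up: 211 × 23/26 = 186.65 → 187.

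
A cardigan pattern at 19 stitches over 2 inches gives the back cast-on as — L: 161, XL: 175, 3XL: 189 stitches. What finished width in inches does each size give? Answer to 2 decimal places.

19/2 = 9.5 sts per in.
L: 161 / 9.5 = 16.947 → 16.95 in.
XL: 175 / 9.5 = 18.421 → 18.42 in.
3XL: 189 / 9.5 = 19.895 → 19.89 in.

L 16.95 inches; XL 18.42 inches; 3XL 19.89 inches.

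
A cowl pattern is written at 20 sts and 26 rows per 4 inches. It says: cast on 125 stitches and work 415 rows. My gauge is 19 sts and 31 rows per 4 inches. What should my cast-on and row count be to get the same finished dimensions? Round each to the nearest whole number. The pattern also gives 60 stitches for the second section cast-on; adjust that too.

Stitches: 125 × 19/20 = 118.75 → 119.
Rows: 415 × 31/26 = 494.81 → 495.
second section cast-on: 60 × 19/20 = 57.00 → 57.

Cast on 119 stitches; work 495 rows; second section cast-on 57 stitches.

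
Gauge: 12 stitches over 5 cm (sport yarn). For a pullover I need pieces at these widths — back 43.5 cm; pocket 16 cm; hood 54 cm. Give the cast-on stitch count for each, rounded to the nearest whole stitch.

back 104; pocket 38; hood 130.

Rate = 12/5 = 2.4 sts per cm.
back: 43.5 × 2.4 = 104.40 → 104.
pocket: 16 × 2.4 = 38.40 → 38.
hood: 54 × 2.4 = 129.60 → 130.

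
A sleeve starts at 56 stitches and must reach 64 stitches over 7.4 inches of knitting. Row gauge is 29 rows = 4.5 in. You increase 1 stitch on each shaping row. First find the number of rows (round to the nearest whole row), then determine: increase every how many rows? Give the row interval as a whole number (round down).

Rows = 7.4 × 6.444 = 47.7 → 48 rows.
Stitches to add: 8 → 8 shaping rows (at 1 st each).
48 / 8 = 6.00 → every 6 rows.

Increase every 6th row.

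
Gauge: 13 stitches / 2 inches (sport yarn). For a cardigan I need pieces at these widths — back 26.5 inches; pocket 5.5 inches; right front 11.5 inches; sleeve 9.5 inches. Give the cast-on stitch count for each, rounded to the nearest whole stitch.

back 172; pocket 36; right front 75; sleeve 62.

Rate = 13/2 = 6.5 sts per in.
back: 26.5 × 6.5 = 172.25 → 172.
pocket: 5.5 × 6.5 = 35.75 → 36.
right front: 11.5 × 6.5 = 74.75 → 75.
sleeve: 9.5 × 6.5 = 61.75 → 62.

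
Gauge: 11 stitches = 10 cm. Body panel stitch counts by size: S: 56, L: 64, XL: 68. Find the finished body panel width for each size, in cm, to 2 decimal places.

S 50.91 cm; L 58.18 cm; XL 61.82 cm.

11/10 = 1.1 sts per cm.
S: 56 / 1.1 = 50.909 → 50.91 cm.
L: 64 / 1.1 = 58.182 → 58.18 cm.
XL: 68 / 1.1 = 61.818 → 61.82 cm.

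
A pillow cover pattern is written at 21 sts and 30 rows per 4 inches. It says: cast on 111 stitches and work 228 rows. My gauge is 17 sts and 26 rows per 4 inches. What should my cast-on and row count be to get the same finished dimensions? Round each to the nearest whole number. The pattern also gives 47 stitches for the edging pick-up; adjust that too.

Cast on 90 stitches; work 198 rows; edging pick-up 38 stitches.

Stitches: 111 × 17/21 = 89.86 → 90.
Rows: 228 × 26/30 = 197.60 → 198.
edging pick-up: 47 × 17/21 = 38.05 → 38.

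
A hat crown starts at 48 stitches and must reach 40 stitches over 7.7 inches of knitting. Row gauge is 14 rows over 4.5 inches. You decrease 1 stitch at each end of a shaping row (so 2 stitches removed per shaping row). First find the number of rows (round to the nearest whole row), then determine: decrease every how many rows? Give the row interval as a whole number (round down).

Decrease every 6th row.

Rows = 7.7 × 3.111 = 24.0 → 24 rows.
Stitches to remove: 8 → 4 shaping rows (at 2 st each).
24 / 4 = 6.00 → every 6 rows.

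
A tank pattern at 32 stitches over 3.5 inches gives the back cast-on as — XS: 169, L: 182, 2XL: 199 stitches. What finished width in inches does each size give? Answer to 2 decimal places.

32/3.5 = 9.143 sts per in.
XS: 169 / 9.143 = 18.484 → 18.48 in.
L: 182 / 9.143 = 19.906 → 19.91 in.
2XL: 199 / 9.143 = 21.766 → 21.77 in.

XS 18.48 inches; L 19.91 inches; 2XL 21.77 inches.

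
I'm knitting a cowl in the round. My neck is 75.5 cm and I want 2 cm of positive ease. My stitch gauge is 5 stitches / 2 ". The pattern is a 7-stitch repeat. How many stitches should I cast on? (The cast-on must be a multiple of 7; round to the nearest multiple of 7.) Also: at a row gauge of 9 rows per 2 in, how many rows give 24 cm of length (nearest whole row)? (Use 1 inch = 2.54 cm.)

Finished = 75.5 + 2 = 77.5 cm.
77.5 cm × 1/2.54 = 30.51 inches.
5/2 = 2.5 sts per in; 30.51 × 2.5 = 76.28 sts.
Nearest multiple of 7 → 77.
24 cm = 9.45 inches; × 4.5 = 42.52 → 43 rows.

Cast on 77 stitches; work 43 rows.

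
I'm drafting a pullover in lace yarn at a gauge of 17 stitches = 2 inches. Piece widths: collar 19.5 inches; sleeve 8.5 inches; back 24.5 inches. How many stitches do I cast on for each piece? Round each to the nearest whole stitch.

Rate = 17/2 = 8.5 sts per in.
collar: 19.5 × 8.5 = 165.75 → 166.
sleeve: 8.5 × 8.5 = 72.25 → 72.
back: 24.5 × 8.5 = 208.25 → 208.

collar 166; sleeve 72; back 208.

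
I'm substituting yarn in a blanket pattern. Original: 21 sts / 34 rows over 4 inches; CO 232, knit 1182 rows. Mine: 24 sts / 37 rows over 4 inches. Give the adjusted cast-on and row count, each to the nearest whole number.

Cast on 265 stitches; work 1286 rows.

Stitches: 232 × 24/21 = 265.14 → 265.
Rows: 1182 × 37/34 = 1286.29 → 1286.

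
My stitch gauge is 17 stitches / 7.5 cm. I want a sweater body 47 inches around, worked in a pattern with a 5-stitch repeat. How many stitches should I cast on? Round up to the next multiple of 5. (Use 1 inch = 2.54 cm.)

47 in = 47 × 2.54 = 119.38 cm.
17 / 7.5 = 2.267 sts/cm.
119.38 × 2.267 = 270.59 sts.
→ 275.

CO 275 sts.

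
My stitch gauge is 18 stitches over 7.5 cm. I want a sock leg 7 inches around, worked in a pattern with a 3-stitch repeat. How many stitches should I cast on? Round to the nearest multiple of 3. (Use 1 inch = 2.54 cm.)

7 in = 7 × 2.54 = 17.78 cm.
18 / 7.5 = 2.4 sts/cm.
17.78 × 2.4 = 42.67 sts.
→ 42.

CO 42 sts.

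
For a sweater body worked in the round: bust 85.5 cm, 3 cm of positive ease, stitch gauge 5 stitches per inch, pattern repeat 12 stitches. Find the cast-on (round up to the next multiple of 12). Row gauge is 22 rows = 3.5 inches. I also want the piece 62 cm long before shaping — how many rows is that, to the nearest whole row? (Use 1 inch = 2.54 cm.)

Cast on 180 stitches; work 153 rows.

Finished = 85.5 + 3 = 88.5 cm.
88.5 cm × 1/2.54 = 34.84 inches.
5/1 = 5 sts per in; 34.84 × 5 = 174.21 sts.
Next multiple of 12 → 180.
62 cm = 24.41 inches; × 6.286 = 153.43 → 153 rows.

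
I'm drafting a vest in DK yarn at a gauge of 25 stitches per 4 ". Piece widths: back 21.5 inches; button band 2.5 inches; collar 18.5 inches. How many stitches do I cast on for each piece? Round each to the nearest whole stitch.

Rate = 25/4 = 6.25 sts per in.
back: 21.5 × 6.25 = 134.38 → 134.
button band: 2.5 × 6.25 = 15.62 → 16.
collar: 18.5 × 6.25 = 115.62 → 116.

back 134; button band 16; collar 116.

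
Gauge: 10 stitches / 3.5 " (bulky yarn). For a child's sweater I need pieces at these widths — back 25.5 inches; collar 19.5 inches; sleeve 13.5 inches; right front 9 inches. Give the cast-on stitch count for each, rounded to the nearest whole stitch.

back 73; collar 56; sleeve 39; right front 26.

Rate = 10/3.5 = 2.857 sts per in.
back: 25.5 × 2.857 = 72.86 → 73.
collar: 19.5 × 2.857 = 55.71 → 56.
sleeve: 13.5 × 2.857 = 38.57 → 39.
right front: 9 × 2.857 = 25.71 → 26.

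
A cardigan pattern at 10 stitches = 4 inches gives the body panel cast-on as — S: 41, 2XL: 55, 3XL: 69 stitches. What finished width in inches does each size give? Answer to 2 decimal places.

10/4 = 2.5 sts per in.
S: 41 / 2.5 = 16.400 → 16.40 in.
2XL: 55 / 2.5 = 22.000 → 22.00 in.
3XL: 69 / 2.5 = 27.600 → 27.60 in.

S 16.40 inches; 2XL 22.00 inches; 3XL 27.60 inches.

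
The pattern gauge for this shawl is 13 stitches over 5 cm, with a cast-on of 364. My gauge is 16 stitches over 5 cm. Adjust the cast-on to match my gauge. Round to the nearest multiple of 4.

Scale factor = 16 / 13 = 1.231.
364 × 16 / 13 = 448.00 sts.

448 stitches.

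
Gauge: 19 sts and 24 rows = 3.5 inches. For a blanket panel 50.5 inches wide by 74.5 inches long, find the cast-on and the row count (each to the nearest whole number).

Cast on 274 stitches and work 511 rows.

Stitch gauge = 19/3.5 = 5.429 sts/in; 50.5 × 5.429 = 274.14 → 274 sts.
Row gauge = 24/3.5 = 6.857 rows/in; 74.5 × 6.857 = 510.86 → 511 rows.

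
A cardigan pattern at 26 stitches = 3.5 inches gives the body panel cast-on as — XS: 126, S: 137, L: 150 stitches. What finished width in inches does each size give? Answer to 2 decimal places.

26/3.5 = 7.429 sts per in.
XS: 126 / 7.429 = 16.962 → 16.96 in.
S: 137 / 7.429 = 18.442 → 18.44 in.
L: 150 / 7.429 = 20.192 → 20.19 in.

XS 16.96 inches; S 18.44 inches; L 20.19 inches.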